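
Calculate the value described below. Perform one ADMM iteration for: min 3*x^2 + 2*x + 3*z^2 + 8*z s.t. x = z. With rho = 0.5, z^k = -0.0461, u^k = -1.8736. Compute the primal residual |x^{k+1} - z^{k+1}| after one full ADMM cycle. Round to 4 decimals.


ADMM iteration with rho = 0.5, z^k = -0.0461, u^k = -1.8736
Step 1: x-update.
Minimize 3*x^2 + 2*x + (0.5/2)*(x + 0.0461 - 1.8736)^2
FOC: (2*3 + 0.5)*x = -2 + 0.5*(-0.0461 + 1.8736)
x^{k+1} = -0.1671
Step 2: z-update.
Minimize 3*z^2 + 8*z + (0.5/2)*(-0.1671 - z - 1.8736)^2
FOC: (2*3 + 0.5)*z = -8 + 0.5*(-0.1671 - 1.8736)
z^{k+1} = -1.3877
Step 3: u-update.
u^{k+1} = -1.8736 - 0.1671 + 1.3877 = -0.653
Step 4: Primal residual = |-0.1671 + 1.3877| = 1.2206


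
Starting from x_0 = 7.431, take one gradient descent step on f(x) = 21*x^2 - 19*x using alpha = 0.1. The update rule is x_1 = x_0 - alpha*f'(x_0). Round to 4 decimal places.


We compute the gradient at x_0 and apply the update.
f'(x) = 42*x - 19
f'(7.431) = 42*7.431 - 19 = 293.102
x_1 = 7.431 - 0.1*293.102 = -21.8792


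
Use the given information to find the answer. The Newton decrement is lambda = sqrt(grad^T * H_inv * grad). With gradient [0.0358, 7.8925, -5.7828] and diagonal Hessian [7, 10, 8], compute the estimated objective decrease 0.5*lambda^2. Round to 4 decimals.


Step 1: H is diagonal, so H^(-1) * g = [0.0051, 0.7893, -0.7229].
Step 2: g^T H^(-1) g = sum_i g_i^2 / H_ii
  = (0.0358)^2/7 + (7.8925)^2/10 + (-5.7828)^2/8
  = 0.0002 + 6.2292 + 4.1801 = 10.4094
Step 3: Objective decrease = 0.5 * g^T H^(-1) g = 5.2047


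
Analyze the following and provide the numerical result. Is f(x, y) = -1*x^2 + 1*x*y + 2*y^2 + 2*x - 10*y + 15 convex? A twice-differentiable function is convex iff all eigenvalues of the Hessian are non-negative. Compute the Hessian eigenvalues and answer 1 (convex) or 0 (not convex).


The Hessian of f(x,y) = -1*x^2 + 1*x*y + 2*y^2 + 2*x - 10*y + 15 is:
H = [[-2, 1], [1, 4]]
Trace = -2 + 4 = 2
Determinant = -2*4 - (1)^2 = -9
Discriminant = (2)^2 - 4*-9 = 40.0
Eigenvalues: lambda_1 = -2.1623, lambda_2 = 4.1623
The function is not convex.

0


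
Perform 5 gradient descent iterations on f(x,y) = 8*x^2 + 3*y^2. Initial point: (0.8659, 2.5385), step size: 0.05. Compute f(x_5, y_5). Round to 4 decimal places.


Gradient descent on f(x,y) = 8*x^2 + 3*y^2.
Starting point: (0.8659, 2.5385), alpha = 0.05
Step 1: grad_x = 2*8*0.8659 = 13.8544, grad_y = 2*3*2.5385 = 15.231
  x_1 = 0.8659 - 0.05*13.8544 = 0.1732
  y_1 = 2.5385 - 0.05*15.231 = 1.777
Step 2: grad_x = 2*8*0.1732 = 2.7709, grad_y = 2*3*1.777 = 10.6617
  x_2 = 0.1732 - 0.05*2.7709 = 0.0346
  y_2 = 1.777 - 0.05*10.6617 = 1.2439
Step 3: grad_x = 2*8*0.0346 = 0.5542, grad_y = 2*3*1.2439 = 7.4632
  x_3 = 0.0346 - 0.05*0.5542 = 0.0069
  y_3 = 1.2439 - 0.05*7.4632 = 0.8707
Step 4: grad_x = 2*8*0.0069 = 0.1108, grad_y = 2*3*0.8707 = 5.2242
  x_4 = 0.0069 - 0.05*0.1108 = 0.0014
  y_4 = 0.8707 - 0.05*5.2242 = 0.6095
Step 5: grad_x = 2*8*0.0014 = 0.0222, grad_y = 2*3*0.6095 = 3.657
  x_5 = 0.0014 - 0.05*0.0222 = 0.0003
  y_5 = 0.6095 - 0.05*3.657 = 0.4266
f(0.0003, 0.4266) = 8*0.0003^2 + 3*0.4266^2 = 0.5461


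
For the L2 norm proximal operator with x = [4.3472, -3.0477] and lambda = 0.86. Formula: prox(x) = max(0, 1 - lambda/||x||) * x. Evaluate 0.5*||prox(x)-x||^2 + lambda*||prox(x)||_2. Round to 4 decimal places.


Step 1: Compute ||x||.
||x|| = 5.3091
Step 2: Compute scaling factor.
scale = max(0, 1 - 0.86/5.3091) = 0.838
Step 3: prox(x) = [3.643, -2.554]
||prox(x)|| = 4.4491
Step 4: Proximal objective.
0.5*||prox-x||^2 = 0.3698
lambda*||prox|| = 3.8262
Total = 4.196


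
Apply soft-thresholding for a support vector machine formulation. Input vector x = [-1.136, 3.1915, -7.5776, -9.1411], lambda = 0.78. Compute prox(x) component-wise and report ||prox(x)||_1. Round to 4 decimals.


Soft-thresholding with lambda = 0.78:
prox(-1.136) = sign(-1.136)*max(|-1.136| - 0.78, 0) = -0.356
prox(3.1915) = sign(3.1915)*max(|3.1915| - 0.78, 0) = 2.4115
prox(-7.5776) = sign(-7.5776)*max(|-7.5776| - 0.78, 0) = -6.7976
prox(-9.1411) = sign(-9.1411)*max(|-9.1411| - 0.78, 0) = -8.3611
prox(x) = [-0.356, 2.4115, -6.7976, -8.3611]
||prox(x)||_1 = 0.356 + 2.4115 + 6.7976 + 8.3611 = 17.9262


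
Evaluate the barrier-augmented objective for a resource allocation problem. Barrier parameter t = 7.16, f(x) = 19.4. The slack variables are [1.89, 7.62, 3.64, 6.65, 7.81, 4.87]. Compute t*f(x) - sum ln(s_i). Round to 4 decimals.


Step 1: Compute log-barrier.
ln values: [0.6366, 2.0308, 1.292, 1.8946, 2.0554, 1.5831]
phi = -(0.6366 + 2.0308 + 1.292 + 1.8946 + 2.0554 + 1.5831) = -9.4925
Step 2: Compute augmented objective.
t*f(x) = 7.16*19.4 = 138.904
Total = 138.904 - 9.4925 = 129.4115


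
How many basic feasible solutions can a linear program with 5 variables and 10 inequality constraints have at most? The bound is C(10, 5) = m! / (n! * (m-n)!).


Each vertex corresponds to some choice of n active constraints out of m, so the number of vertices is at most C(m, n) = m! / (n!(m-n)!).
m = 10, n = 5
Numerator: 10 * 9 * 8 * 7 * 6
Denominator: 5! = 120
C(10, 5) = 252


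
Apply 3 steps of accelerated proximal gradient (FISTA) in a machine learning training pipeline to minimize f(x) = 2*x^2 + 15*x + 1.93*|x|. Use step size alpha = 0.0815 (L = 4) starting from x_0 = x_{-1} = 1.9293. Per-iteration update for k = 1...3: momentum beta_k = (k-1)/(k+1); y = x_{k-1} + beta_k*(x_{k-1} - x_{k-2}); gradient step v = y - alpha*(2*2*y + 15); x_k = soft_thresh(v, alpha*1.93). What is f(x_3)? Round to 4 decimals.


FISTA on f(x) = 2*x^2 + 15*x + 1.93*|x|
L = 4, alpha = 0.0815
Iteration 1: beta = 0.0, y = 1.9293 + 0.0*(1.9293 - 1.9293) = 1.9293
  grad(y) = 22.7172, v = y - alpha*grad = 0.0778
  prox(v) = soft_thresh(0.0778, 0.1573) = 0.0
Iteration 2: beta = 0.3333, y = 0.0 + 0.3333*(0.0 - 1.9293) = -0.6431
  grad(y) = 12.4276, v = y - alpha*grad = -1.6559
  prox(v) = soft_thresh(-1.6559, 0.1573) = -1.4987
Iteration 3: beta = 0.5, y = -1.4987 + 0.5*(-1.4987 - 0.0) = -2.248
  grad(y) = 6.0081, v = y - alpha*grad = -2.7376
  prox(v) = soft_thresh(-2.7376, 0.1573) = -2.5803
f(x_3) = 2*(-2.5803)^2 + 15*(-2.5803) + 1.93*|-2.5803| = -20.4087


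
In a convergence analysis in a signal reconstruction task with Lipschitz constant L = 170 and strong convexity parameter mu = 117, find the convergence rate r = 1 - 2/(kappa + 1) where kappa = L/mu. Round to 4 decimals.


Step 1: Compute the condition number.
kappa = L/mu = 170/117 = 1.453
Step 2: Compute the convergence rate.
r = 1 - 2/(kappa + 1) = 1 - 2*mu/(L + mu) = (L - mu)/(L + mu) = 53/287 = 0.1847


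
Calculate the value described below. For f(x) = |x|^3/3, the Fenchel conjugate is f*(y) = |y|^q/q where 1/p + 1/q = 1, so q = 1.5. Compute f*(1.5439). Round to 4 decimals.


The conjugate exponent q satisfies 1/p + 1/q = 1.
p = 3, so q = 3/(3 - 1) = 1.5
|y|^q = 1.5439^1.5 = 1.9184
f*(1.5439) = 1.9184 / 1.5 = 1.2789


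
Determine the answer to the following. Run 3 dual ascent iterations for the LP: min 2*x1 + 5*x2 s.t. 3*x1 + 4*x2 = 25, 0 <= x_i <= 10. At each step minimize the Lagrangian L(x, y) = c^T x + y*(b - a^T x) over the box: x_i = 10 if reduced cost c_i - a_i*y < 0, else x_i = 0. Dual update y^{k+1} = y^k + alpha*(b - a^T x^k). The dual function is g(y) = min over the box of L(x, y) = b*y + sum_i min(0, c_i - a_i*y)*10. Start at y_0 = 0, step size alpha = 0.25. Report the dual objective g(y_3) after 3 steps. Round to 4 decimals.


Dual ascent for LP: min 2*x1 + 5*x2, 3*x1 + 4*x2 = 25, 0 <= x_i <= 10
Step 1: y^k = 0.0, reduced costs: (2.0, 5.0)
  x^k = (0.0, 0.0), subgradient = b - a^T x = 25.0
  y^{k+1} = 0.0 + 0.25*25.0 = 6.25
Step 2: y^k = 6.25, reduced costs: (-16.75, -20.0)
  x^k = (10.0, 10.0), subgradient = b - a^T x = -45.0
  y^{k+1} = 6.25 + 0.25*-45.0 = -5.0
Step 3: y^k = -5.0, reduced costs: (17.0, 25.0)
  x^k = (0.0, 0.0), subgradient = b - a^T x = 25.0
  y^{k+1} = -5.0 + 0.25*25.0 = 1.25
Dual objective at y_3 = 1.25: reduced costs (-1.75, 0.0), box minimizer x = (10.0, 0.0)
g(y_3) = b*y + (c1 - a1*y)*x1 + (c2 - a2*y)*x2 = 25*1.25 + (-1.75)*10.0 + 0.0*0.0 = 31.25 - 17.5 + 0.0 = 13.75


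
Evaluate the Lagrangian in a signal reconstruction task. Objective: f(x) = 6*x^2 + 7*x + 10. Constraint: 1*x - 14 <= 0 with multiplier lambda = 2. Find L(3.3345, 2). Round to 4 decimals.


Step 1: Evaluate f(x).
f(3.3345) = 6*3.3345^2 + 7*3.3345 + 10 = 100.0548
Step 2: Evaluate g(x).
g(3.3345) = 1*3.3345 - 14 = -10.6655
Step 3: Compute Lagrangian.
L = 100.0548 + 2*-10.6655 = 78.7238


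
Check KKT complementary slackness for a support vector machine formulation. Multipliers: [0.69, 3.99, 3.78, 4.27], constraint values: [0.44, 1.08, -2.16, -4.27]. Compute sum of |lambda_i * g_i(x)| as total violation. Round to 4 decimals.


KKT complementary slackness check:
lambda_1 * g_1 = 0.69 * 0.44 = 0.3036
lambda_2 * g_2 = 3.99 * 1.08 = 4.3092
lambda_3 * g_3 = 3.78 * -2.16 = -8.1648
lambda_4 * g_4 = 4.27 * -4.27 = -18.2329
Total violation = 0.3036 + 4.3092 + 8.1648 + 18.2329 = 31.0105


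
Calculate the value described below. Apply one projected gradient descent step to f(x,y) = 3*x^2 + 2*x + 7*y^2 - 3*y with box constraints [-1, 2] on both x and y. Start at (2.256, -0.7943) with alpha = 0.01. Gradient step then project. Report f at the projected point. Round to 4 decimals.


Step 1: Compute gradient at (2.256, -0.7943).
grad_x = 2*3*2.256 + 2 = 15.536
grad_y = 2*7*-0.7943 - 3 = -14.1202
Step 2: Gradient step.
x_raw = 2.256 - 0.01*15.536 = 2.1006
y_raw = -0.7943 - 0.01*-14.1202 = -0.6531
Step 3: Project onto [-1, 2].
x_proj = clip(2.1006) = 2.0
y_proj = clip(-0.6531) = -0.6531
Step 4: Evaluate f.
f(2.0, -0.6531) = 20.9451


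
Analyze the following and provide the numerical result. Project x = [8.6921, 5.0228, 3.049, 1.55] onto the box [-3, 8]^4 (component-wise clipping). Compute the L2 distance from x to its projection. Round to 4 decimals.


Project each component onto [-3, 8].
clip(8.6921) = 8.0, clip(5.0228) = 5.0228, clip(3.049) = 3.049, clip(1.55) = 1.55
Projection = [8.0, 5.0228, 3.049, 1.55]
Squared diffs: [0.479, 0.0, 0.0, 0.0]
Distance = sqrt(0.479) = 0.6921


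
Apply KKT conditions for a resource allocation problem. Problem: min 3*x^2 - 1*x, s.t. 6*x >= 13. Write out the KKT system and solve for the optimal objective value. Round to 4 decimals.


Step 1: Try lambda = 0 (constraint inactive).
x_unc = 1/(2*3) = 0.1667
Check: 6*0.1667 = 1.0002 < 13 -- violated!
Step 2: Constraint must be active: 6*x = 13
x* = 13/6 = 2.1667 (rounded; the exact value 13/6 is used below)
lambda = (2*3*(13/6) - 1)/6 = 2.0
Step 3: Compute optimal value.
f(x*) = 3*(13/6)^2 - 1*(13/6) = 11.9167


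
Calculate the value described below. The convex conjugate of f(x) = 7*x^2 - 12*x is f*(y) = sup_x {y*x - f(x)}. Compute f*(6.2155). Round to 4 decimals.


f*(y) = sup_x {y*x - a*x^2 - b*x} = sup_x {(y-b)*x - a*x^2}
FOC: (y - b) - 2a*x = 0 => x* = (y - b)/(2a)
x* = (6.2155 + 12)/(2*7) = 1.3011
f*(6.2155) = (y-b)^2/(4a) = (6.2155 + 12)^2/(4*7)
= 331.8044/28 = 11.8502


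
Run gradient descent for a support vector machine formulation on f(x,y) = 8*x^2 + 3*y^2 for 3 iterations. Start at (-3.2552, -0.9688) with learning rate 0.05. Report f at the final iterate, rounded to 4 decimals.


Gradient descent on f(x,y) = 8*x^2 + 3*y^2.
Starting point: (-3.2552, -0.9688), alpha = 0.05
Step 1: grad_x = 2*8*-3.2552 = -52.0832, grad_y = 2*3*-0.9688 = -5.8128
  x_1 = -3.2552 - 0.05*-52.0832 = -0.651
  y_1 = -0.9688 - 0.05*-5.8128 = -0.6782
Step 2: grad_x = 2*8*-0.651 = -10.4166, grad_y = 2*3*-0.6782 = -4.069
  x_2 = -0.651 - 0.05*-10.4166 = -0.1302
  y_2 = -0.6782 - 0.05*-4.069 = -0.4747
Step 3: grad_x = 2*8*-0.1302 = -2.0833, grad_y = 2*3*-0.4747 = -2.8483
  x_3 = -0.1302 - 0.05*-2.0833 = -0.026
  y_3 = -0.4747 - 0.05*-2.8483 = -0.3323
f(-0.026, -0.3323) = 8*(-0.026)^2 + 3*(-0.3323)^2 = 0.3367


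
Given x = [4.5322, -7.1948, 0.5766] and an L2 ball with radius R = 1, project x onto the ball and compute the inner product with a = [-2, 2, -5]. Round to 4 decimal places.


Step 1: Compute ||x|| (intermediates to 6 decimals).
||x|| = sqrt(4.5322^2 + (-7.1948)^2 + 0.5766^2) = 8.522819
Step 2: Project.
Since ||x|| > R, scale = R/||x|| = 1/8.522819 = 0.117332, proj(x) = scale * x
proj(x) = [0.531772, -0.84418, 0.067654]
Step 3: Dot product.
a^T * proj(x) = -2*0.531772 + 2*(-0.84418) - 5*0.067654 = -3.0902


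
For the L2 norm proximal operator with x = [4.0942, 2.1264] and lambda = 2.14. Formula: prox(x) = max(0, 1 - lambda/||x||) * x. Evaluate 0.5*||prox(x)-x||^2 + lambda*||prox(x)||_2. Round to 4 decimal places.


Step 1: Compute ||x||.
||x|| = 4.6135
Step 2: Compute scaling factor.
scale = max(0, 1 - 2.14/4.6135) = 0.5361
Step 3: prox(x) = [2.1951, 1.14]
||prox(x)|| = 2.4735
Step 4: Proximal objective.
0.5*||prox-x||^2 = 2.2898
lambda*||prox|| = 5.2933
Total = 7.583


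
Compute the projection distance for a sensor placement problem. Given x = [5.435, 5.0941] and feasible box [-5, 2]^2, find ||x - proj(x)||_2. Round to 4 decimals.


Project each component onto [-5, 2].
clip(5.435) = 2.0, clip(5.0941) = 2.0
Projection = [2.0, 2.0]
Squared diffs: [11.7992, 9.5735]
Distance = sqrt(21.3727) = 4.6231


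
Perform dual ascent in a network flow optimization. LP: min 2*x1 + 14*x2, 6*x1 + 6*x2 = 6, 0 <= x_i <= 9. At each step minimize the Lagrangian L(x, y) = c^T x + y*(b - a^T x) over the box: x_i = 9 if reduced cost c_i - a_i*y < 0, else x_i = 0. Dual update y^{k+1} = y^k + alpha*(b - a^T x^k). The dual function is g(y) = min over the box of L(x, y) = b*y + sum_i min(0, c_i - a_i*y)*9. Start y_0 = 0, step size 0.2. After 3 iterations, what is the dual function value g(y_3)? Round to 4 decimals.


Dual ascent for LP: min 2*x1 + 14*x2, 6*x1 + 6*x2 = 6, 0 <= x_i <= 9
Step 1: y^k = 0.0, reduced costs: (2.0, 14.0)
  x^k = (0.0, 0.0), subgradient = b - a^T x = 6.0
  y^{k+1} = 0.0 + 0.2*6.0 = 1.2
Step 2: y^k = 1.2, reduced costs: (-5.2, 6.8)
  x^k = (9.0, 0.0), subgradient = b - a^T x = -48.0
  y^{k+1} = 1.2 + 0.2*-48.0 = -8.4
Step 3: y^k = -8.4, reduced costs: (52.4, 64.4)
  x^k = (0.0, 0.0), subgradient = b - a^T x = 6.0
  y^{k+1} = -8.4 + 0.2*6.0 = -7.2
Dual objective at y_3 = -7.2: reduced costs (45.2, 57.2), box minimizer x = (0.0, 0.0)
g(y_3) = b*y + (c1 - a1*y)*x1 + (c2 - a2*y)*x2 = 6*(-7.2) + 45.2*0.0 + 57.2*0.0 = -43.2 + 0.0 + 0.0 = -43.2


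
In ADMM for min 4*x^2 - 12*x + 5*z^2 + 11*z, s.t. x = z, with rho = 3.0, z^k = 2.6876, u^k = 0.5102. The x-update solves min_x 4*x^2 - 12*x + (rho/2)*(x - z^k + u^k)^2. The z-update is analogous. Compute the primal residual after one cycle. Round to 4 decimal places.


ADMM iteration with rho = 3.0, z^k = 2.6876, u^k = 0.5102
Step 1: x-update.
Minimize 4*x^2 - 12*x + (3.0/2)*(x - 2.6876 + 0.5102)^2
FOC: (2*4 + 3.0)*x = 12 + 3.0*(2.6876 - 0.5102)
x^{k+1} = 1.6847
Step 2: z-update.
Minimize 5*z^2 + 11*z + (3.0/2)*(1.6847 - z + 0.5102)^2
FOC: (2*5 + 3.0)*z = -11 + 3.0*(1.6847 + 0.5102)
z^{k+1} = -0.3396
Step 3: u-update.
u^{k+1} = 0.5102 + 1.6847 + 0.3396 = 2.5346
Step 4: Primal residual = |1.6847 + 0.3396| = 2.0244


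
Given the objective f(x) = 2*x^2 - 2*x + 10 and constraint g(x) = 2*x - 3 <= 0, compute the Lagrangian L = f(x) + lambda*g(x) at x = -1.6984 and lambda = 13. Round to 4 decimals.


Step 1: Evaluate f(x).
f(-1.6984) = 2*(-1.6984)^2 - 2*(-1.6984) + 10 = 19.1659
Step 2: Evaluate g(x).
g(-1.6984) = 2*-1.6984 - 3 = -6.3968
Step 3: Compute Lagrangian.
L = 19.1659 + 13*-6.3968 = -63.9925


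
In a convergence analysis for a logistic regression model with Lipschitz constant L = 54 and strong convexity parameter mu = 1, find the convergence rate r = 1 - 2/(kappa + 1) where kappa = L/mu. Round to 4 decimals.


Step 1: Compute the condition number.
kappa = L/mu = 54/1 = 54.0
Step 2: Compute the convergence rate.
r = 1 - 2/(kappa + 1) = 1 - 2*mu/(L + mu) = (L - mu)/(L + mu) = 53/55 = 0.9636


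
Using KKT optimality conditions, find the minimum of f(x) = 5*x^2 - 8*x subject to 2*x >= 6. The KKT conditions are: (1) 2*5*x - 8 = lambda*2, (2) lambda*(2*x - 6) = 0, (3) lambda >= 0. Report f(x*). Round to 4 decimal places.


Step 1: Try lambda = 0 (constraint inactive).
x_unc = 8/(2*5) = 0.8
Check: 2*0.8 = 1.6 < 6 -- violated!
Step 2: Constraint must be active: 2*x = 6
x* = 6/2 = 3.0
lambda = (2*5*3.0 - 8)/2 = 11.0
Step 3: Compute optimal value.
f(x*) = 5*3.0^2 - 8*3.0 = 21.0


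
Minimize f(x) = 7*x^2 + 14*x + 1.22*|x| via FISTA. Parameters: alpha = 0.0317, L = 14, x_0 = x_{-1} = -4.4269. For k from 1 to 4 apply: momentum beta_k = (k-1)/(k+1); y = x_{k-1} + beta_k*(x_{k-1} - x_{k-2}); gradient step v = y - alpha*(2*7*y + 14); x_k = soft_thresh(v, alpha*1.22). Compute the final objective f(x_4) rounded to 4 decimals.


FISTA on f(x) = 7*x^2 + 14*x + 1.22*|x|
L = 14, alpha = 0.0317
Iteration 1: beta = 0.0, y = -4.4269 + 0.0*(-4.4269 + 4.4269) = -4.4269
  grad(y) = -47.9766, v = y - alpha*grad = -2.906
  prox(v) = soft_thresh(-2.906, 0.0387) = -2.8674
Iteration 2: beta = 0.3333, y = -2.8674 + 0.3333*(-2.8674 + 4.4269) = -2.3475
  grad(y) = -18.8653, v = y - alpha*grad = -1.7495
  prox(v) = soft_thresh(-1.7495, 0.0387) = -1.7108
Iteration 3: beta = 0.5, y = -1.7108 + 0.5*(-1.7108 + 2.8674) = -1.1325
  grad(y) = -1.8556, v = y - alpha*grad = -1.0737
  prox(v) = soft_thresh(-1.0737, 0.0387) = -1.035
Iteration 4: beta = 0.6, y = -1.035 + 0.6*(-1.035 + 1.7108) = -0.6296
  grad(y) = 5.1858, v = y - alpha*grad = -0.794
  prox(v) = soft_thresh(-0.794, 0.0387) = -0.7553
f(x_4) = 7*(-0.7553)^2 + 14*(-0.7553) + 1.22*|-0.7553| = -5.6594


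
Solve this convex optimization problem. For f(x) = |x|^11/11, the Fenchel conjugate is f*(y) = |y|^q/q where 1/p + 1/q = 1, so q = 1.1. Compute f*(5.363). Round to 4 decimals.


The conjugate exponent q satisfies 1/p + 1/q = 1.
p = 11, so q = 11/(11 - 1) = 1.1
|y|^q = 5.363^1.1 = 6.3438
f*(5.363) = 6.3438 / 1.1 = 5.7671


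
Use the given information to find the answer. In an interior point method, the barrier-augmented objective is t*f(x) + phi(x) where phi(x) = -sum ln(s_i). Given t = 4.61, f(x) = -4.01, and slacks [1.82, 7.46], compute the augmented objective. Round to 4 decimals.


Step 1: Compute log-barrier.
ln values: [0.5988, 2.0096]
phi = -(0.5988 + 2.0096) = -2.6084
Step 2: Compute augmented objective.
t*f(x) = 4.61*-4.01 = -18.4861
Total = -18.4861 - 2.6084 = -21.0945


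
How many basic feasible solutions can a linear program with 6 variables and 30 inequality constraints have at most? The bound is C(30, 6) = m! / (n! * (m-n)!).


Each vertex corresponds to some choice of n active constraints out of m, so the number of vertices is at most C(m, n) = m! / (n!(m-n)!).
m = 30, n = 6
Numerator: 30 * 29 * 28 * 27 * 26 * 25
Denominator: 6! = 720
C(30, 6) = 593775


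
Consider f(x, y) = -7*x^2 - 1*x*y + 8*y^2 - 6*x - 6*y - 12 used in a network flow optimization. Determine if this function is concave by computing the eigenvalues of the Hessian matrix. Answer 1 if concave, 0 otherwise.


The Hessian of f(x,y) = -7*x^2 - 1*x*y + 8*y^2 - 6*x - 6*y - 12 is:
H = [[-14, -1], [-1, 16]]
Trace = -14 + 16 = 2
Determinant = -14*16 - (-1)^2 = -225
Discriminant = (2)^2 - 4*-225 = 904.0
Eigenvalues: lambda_1 = -14.0333, lambda_2 = 16.0333
The function is not concave.

0


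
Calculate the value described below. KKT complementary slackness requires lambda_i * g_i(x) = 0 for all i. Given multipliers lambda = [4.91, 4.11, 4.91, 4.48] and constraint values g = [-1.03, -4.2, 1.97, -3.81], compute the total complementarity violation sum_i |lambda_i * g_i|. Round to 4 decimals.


KKT complementary slackness check:
lambda_1 * g_1 = 4.91 * -1.03 = -5.0573
lambda_2 * g_2 = 4.11 * -4.2 = -17.262
lambda_3 * g_3 = 4.91 * 1.97 = 9.6727
lambda_4 * g_4 = 4.48 * -3.81 = -17.0688
Total violation = 5.0573 + 17.262 + 9.6727 + 17.0688 = 49.0608


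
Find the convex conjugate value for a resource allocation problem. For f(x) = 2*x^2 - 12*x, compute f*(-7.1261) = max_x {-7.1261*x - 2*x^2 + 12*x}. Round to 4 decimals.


f*(y) = sup_x {y*x - a*x^2 - b*x} = sup_x {(y-b)*x - a*x^2}
FOC: (y - b) - 2a*x = 0 => x* = (y - b)/(2a)
x* = (-7.1261 + 12)/(2*2) = 1.2185
f*(-7.1261) = (y-b)^2/(4a) = (-7.1261 + 12)^2/(4*2)
= 23.7549/8 = 2.9694


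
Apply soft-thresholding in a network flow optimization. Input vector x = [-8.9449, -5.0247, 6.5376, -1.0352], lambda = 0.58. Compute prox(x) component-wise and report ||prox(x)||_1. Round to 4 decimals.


Soft-thresholding with lambda = 0.58:
prox(-8.9449) = sign(-8.9449)*max(|-8.9449| - 0.58, 0) = -8.3649
prox(-5.0247) = sign(-5.0247)*max(|-5.0247| - 0.58, 0) = -4.4447
prox(6.5376) = sign(6.5376)*max(|6.5376| - 0.58, 0) = 5.9576
prox(-1.0352) = sign(-1.0352)*max(|-1.0352| - 0.58, 0) = -0.4552
prox(x) = [-8.3649, -4.4447, 5.9576, -0.4552]
||prox(x)||_1 = 8.3649 + 4.4447 + 5.9576 + 0.4552 = 19.2224


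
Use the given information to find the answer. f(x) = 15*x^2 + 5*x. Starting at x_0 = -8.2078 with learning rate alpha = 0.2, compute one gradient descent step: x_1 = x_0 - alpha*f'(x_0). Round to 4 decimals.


We compute the gradient at x_0 and apply the update.
f'(x) = 30*x + 5
f'(-8.2078) = 30*-8.2078 + 5 = -241.234
x_1 = -8.2078 - 0.2*-241.234 = 40.039


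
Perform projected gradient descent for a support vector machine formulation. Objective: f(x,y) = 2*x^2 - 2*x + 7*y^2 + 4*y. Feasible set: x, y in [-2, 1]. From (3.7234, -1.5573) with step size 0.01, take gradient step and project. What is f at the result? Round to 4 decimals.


Step 1: Compute gradient at (3.7234, -1.5573).
grad_x = 2*2*3.7234 - 2 = 12.8936
grad_y = 2*7*-1.5573 + 4 = -17.8022
Step 2: Gradient step.
x_raw = 3.7234 - 0.01*12.8936 = 3.5945
y_raw = -1.5573 - 0.01*-17.8022 = -1.3793
Step 3: Project onto [-2, 1].
x_proj = clip(3.5945) = 1.0
y_proj = clip(-1.3793) = -1.3793
Step 4: Evaluate f.
f(1.0, -1.3793) = 7.7997


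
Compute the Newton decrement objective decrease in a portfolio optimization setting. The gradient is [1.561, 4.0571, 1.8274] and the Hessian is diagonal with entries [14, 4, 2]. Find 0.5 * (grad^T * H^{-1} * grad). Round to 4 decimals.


Step 1: H is diagonal, so H^(-1) * g = [0.1115, 1.0143, 0.9137].
Step 2: g^T H^(-1) g = sum_i g_i^2 / H_ii
  = (1.561)^2/14 + (4.0571)^2/4 + (1.8274)^2/2
  = 0.1741 + 4.115 + 1.6697 = 5.9588
Step 3: Objective decrease = 0.5 * g^T H^(-1) g = 2.9794


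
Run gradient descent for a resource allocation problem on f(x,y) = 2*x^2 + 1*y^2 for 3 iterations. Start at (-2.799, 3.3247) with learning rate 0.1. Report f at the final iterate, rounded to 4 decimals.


Gradient descent on f(x,y) = 2*x^2 + 1*y^2.
Starting point: (-2.799, 3.3247), alpha = 0.1
Step 1: grad_x = 2*2*-2.799 = -11.196, grad_y = 2*1*3.3247 = 6.6494
  x_1 = -2.799 - 0.1*-11.196 = -1.6794
  y_1 = 3.3247 - 0.1*6.6494 = 2.6598
Step 2: grad_x = 2*2*-1.6794 = -6.7176, grad_y = 2*1*2.6598 = 5.3195
  x_2 = -1.6794 - 0.1*-6.7176 = -1.0076
  y_2 = 2.6598 - 0.1*5.3195 = 2.1278
Step 3: grad_x = 2*2*-1.0076 = -4.0306, grad_y = 2*1*2.1278 = 4.2556
  x_3 = -1.0076 - 0.1*-4.0306 = -0.6046
  y_3 = 2.1278 - 0.1*4.2556 = 1.7022
f(-0.6046, 1.7022) = 2*(-0.6046)^2 + 1*1.7022^2 = 3.6287


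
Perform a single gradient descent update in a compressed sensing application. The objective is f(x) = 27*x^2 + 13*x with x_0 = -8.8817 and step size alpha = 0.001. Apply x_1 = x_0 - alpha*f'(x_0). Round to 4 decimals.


We compute the gradient at x_0 and apply the update.
f'(x) = 54*x + 13
f'(-8.8817) = 54*-8.8817 + 13 = -466.6118
x_1 = -8.8817 - 0.001*-466.6118 = -8.4151


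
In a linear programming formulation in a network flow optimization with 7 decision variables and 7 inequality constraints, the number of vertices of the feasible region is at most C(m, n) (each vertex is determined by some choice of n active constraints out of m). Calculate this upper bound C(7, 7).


Each vertex corresponds to some choice of n active constraints out of m, so the number of vertices is at most C(m, n) = m! / (n!(m-n)!).
m = 7, n = 7
Numerator: 7 * 6 * 5 * 4 * 3 * 2 * 1
Denominator: 7! = 5040
C(7, 7) = 1


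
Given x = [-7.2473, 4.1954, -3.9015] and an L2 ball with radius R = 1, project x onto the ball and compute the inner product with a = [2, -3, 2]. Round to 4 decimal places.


Step 1: Compute ||x|| (intermediates to 6 decimals).
||x|| = sqrt((-7.2473)^2 + 4.1954^2 + (-3.9015)^2) = 9.238314
Step 2: Project.
Since ||x|| > R, scale = R/||x|| = 1/9.238314 = 0.108245, proj(x) = scale * x
proj(x) = [-0.784484, 0.454131, -0.422318]
Step 3: Dot product.
a^T * proj(x) = 2*(-0.784484) - 3*0.454131 + 2*(-0.422318) = -3.776


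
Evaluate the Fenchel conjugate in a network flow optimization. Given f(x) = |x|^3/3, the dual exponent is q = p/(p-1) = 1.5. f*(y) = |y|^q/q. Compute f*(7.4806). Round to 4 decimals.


The conjugate exponent q satisfies 1/p + 1/q = 1.
p = 3, so q = 3/(3 - 1) = 1.5
|y|^q = 7.4806^1.5 = 20.46
f*(7.4806) = 20.46 / 1.5 = 13.64


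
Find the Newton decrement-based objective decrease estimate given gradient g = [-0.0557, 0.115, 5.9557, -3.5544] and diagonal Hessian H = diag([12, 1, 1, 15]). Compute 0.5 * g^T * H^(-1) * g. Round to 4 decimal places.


Step 1: H is diagonal, so H^(-1) * g = [-0.0046, 0.115, 5.9557, -0.237].
Step 2: g^T H^(-1) g = sum_i g_i^2 / H_ii
  = (-0.0557)^2/12 + (0.115)^2/1 + (5.9557)^2/1 + (-3.5544)^2/15
  = 0.0003 + 0.0132 + 35.4704 + 0.8423 = 36.3261
Step 3: Objective decrease = 0.5 * g^T H^(-1) g = 18.163


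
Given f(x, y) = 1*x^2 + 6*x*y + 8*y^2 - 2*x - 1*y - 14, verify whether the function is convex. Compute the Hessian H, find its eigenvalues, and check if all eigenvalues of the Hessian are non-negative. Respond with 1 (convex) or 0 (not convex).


The Hessian of f(x,y) = 1*x^2 + 6*x*y + 8*y^2 - 2*x - 1*y - 14 is:
H = [[2, 6], [6, 16]]
Trace = 2 + 16 = 18
Determinant = 2*16 - (6)^2 = -4
Discriminant = (18)^2 - 4*-4 = 340.0
Eigenvalues: lambda_1 = -0.2195, lambda_2 = 18.2195
The function is not convex.

0


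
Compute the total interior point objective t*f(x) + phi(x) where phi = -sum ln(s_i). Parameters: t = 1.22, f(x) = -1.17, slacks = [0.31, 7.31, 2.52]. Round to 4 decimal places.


Step 1: Compute log-barrier.
ln values: [-1.1712, 1.9892, 0.9243]
phi = -(-1.1712 + 1.9892 + 0.9243) = -1.7423
Step 2: Compute augmented objective.
t*f(x) = 1.22*-1.17 = -1.4274
Total = -1.4274 - 1.7423 = -3.1697


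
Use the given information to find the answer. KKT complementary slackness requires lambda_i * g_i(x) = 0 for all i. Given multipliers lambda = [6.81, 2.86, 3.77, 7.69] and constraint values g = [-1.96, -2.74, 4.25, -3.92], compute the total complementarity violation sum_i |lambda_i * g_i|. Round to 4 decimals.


KKT complementary slackness check:
lambda_1 * g_1 = 6.81 * -1.96 = -13.3476
lambda_2 * g_2 = 2.86 * -2.74 = -7.8364
lambda_3 * g_3 = 3.77 * 4.25 = 16.0225
lambda_4 * g_4 = 7.69 * -3.92 = -30.1448
Total violation = 13.3476 + 7.8364 + 16.0225 + 30.1448 = 67.3513


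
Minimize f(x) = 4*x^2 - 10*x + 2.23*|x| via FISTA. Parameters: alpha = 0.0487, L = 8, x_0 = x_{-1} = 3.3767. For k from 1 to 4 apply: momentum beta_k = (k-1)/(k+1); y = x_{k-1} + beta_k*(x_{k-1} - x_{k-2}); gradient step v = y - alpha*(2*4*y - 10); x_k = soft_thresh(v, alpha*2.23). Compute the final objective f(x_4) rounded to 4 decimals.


FISTA on f(x) = 4*x^2 - 10*x + 2.23*|x|
L = 8, alpha = 0.0487
Iteration 1: beta = 0.0, y = 3.3767 + 0.0*(3.3767 - 3.3767) = 3.3767
  grad(y) = 17.0136, v = y - alpha*grad = 2.5481
  prox(v) = soft_thresh(2.5481, 0.1086) = 2.4395
Iteration 2: beta = 0.3333, y = 2.4395 + 0.3333*(2.4395 - 3.3767) = 2.1271
  grad(y) = 7.0172, v = y - alpha*grad = 1.7854
  prox(v) = soft_thresh(1.7854, 0.1086) = 1.6768
Iteration 3: beta = 0.5, y = 1.6768 + 0.5*(1.6768 - 2.4395) = 1.2954
  grad(y) = 0.3636, v = y - alpha*grad = 1.2777
  prox(v) = soft_thresh(1.2777, 0.1086) = 1.1691
Iteration 4: beta = 0.6, y = 1.1691 + 0.6*(1.1691 - 1.6768) = 0.8645
  grad(y) = -3.0837, v = y - alpha*grad = 1.0147
  prox(v) = soft_thresh(1.0147, 0.1086) = 0.9061
f(x_4) = 4*0.9061^2 - 10*0.9061 + 2.23*|0.9061| = -3.7563


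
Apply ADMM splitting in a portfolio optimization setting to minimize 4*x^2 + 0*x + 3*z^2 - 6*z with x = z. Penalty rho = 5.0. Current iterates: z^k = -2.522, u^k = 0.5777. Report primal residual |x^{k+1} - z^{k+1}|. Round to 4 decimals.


ADMM iteration with rho = 5.0, z^k = -2.522, u^k = 0.5777
Step 1: x-update.
Minimize 4*x^2 + 0*x + (5.0/2)*(x + 2.522 + 0.5777)^2
FOC: (2*4 + 5.0)*x = 0 + 5.0*(-2.522 - 0.5777)
x^{k+1} = -1.1922
Step 2: z-update.
Minimize 3*z^2 - 6*z + (5.0/2)*(-1.1922 - z + 0.5777)^2
FOC: (2*3 + 5.0)*z = 6 + 5.0*(-1.1922 + 0.5777)
z^{k+1} = 0.2661
Step 3: u-update.
u^{k+1} = 0.5777 - 1.1922 - 0.2661 = -0.8806
Step 4: Primal residual = |-1.1922 - 0.2661| = 1.4583


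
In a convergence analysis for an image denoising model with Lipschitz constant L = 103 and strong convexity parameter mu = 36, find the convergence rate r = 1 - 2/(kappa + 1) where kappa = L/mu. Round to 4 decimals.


Step 1: Compute the condition number.
kappa = L/mu = 103/36 = 2.8611
Step 2: Compute the convergence rate.
r = 1 - 2/(kappa + 1) = 1 - 2*mu/(L + mu) = (L - mu)/(L + mu) = 67/139 = 0.482


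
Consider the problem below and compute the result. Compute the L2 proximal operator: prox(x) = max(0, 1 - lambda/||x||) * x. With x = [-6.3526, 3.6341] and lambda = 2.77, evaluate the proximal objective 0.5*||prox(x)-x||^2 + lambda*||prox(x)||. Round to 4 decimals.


Step 1: Compute ||x||.
||x|| = 7.3186
Step 2: Compute scaling factor.
scale = max(0, 1 - 2.77/7.3186) = 0.6215
Step 3: prox(x) = [-3.9482, 2.2586]
||prox(x)|| = 4.5486
Step 4: Proximal objective.
0.5*||prox-x||^2 = 3.8365
lambda*||prox|| = 12.5996
Total = 16.4361


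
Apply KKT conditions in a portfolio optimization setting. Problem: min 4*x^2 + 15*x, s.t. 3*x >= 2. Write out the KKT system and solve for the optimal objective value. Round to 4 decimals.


Step 1: Try lambda = 0 (constraint inactive).
x_unc = -15/(2*4) = -1.875
Check: 3*-1.875 = -5.625 < 2 -- violated!
Step 2: Constraint must be active: 3*x = 2
x* = 2/3 = 0.6667 (rounded; the exact value 2/3 is used below)
lambda = (2*4*(2/3) + 15)/3 = 6.7778
Step 3: Compute optimal value.
f(x*) = 4*(2/3)^2 + 15*(2/3) = 11.7778


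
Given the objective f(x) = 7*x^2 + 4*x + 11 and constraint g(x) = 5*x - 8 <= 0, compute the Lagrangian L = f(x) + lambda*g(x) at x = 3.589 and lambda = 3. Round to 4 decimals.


Step 1: Evaluate f(x).
f(3.589) = 7*3.589^2 + 4*3.589 + 11 = 115.5224
Step 2: Evaluate g(x).
g(3.589) = 5*3.589 - 8 = 9.945
Step 3: Compute Lagrangian.
L = 115.5224 + 3*9.945 = 145.3574


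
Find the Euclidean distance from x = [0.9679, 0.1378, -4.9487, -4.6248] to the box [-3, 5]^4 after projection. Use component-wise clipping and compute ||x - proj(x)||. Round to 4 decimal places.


Project each component onto [-3, 5].
clip(0.9679) = 0.9679, clip(0.1378) = 0.1378, clip(-4.9487) = -3.0, clip(-4.6248) = -3.0
Projection = [0.9679, 0.1378, -3.0, -3.0]
Squared diffs: [0.0, 0.0, 3.7974, 2.64]
Distance = sqrt(6.4374) = 2.5372


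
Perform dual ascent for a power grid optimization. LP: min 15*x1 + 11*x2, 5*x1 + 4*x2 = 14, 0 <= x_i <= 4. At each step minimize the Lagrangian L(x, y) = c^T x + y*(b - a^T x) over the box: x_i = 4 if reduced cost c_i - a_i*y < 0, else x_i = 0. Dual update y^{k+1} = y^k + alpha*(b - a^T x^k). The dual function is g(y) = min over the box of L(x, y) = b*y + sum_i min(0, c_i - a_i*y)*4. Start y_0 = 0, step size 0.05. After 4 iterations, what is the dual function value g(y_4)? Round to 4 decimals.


Dual ascent for LP: min 15*x1 + 11*x2, 5*x1 + 4*x2 = 14, 0 <= x_i <= 4
Step 1: y^k = 0.0, reduced costs: (15.0, 11.0)
  x^k = (0.0, 0.0), subgradient = b - a^T x = 14.0
  y^{k+1} = 0.0 + 0.05*14.0 = 0.7
Step 2: y^k = 0.7, reduced costs: (11.5, 8.2)
  x^k = (0.0, 0.0), subgradient = b - a^T x = 14.0
  y^{k+1} = 0.7 + 0.05*14.0 = 1.4
Step 3: y^k = 1.4, reduced costs: (8.0, 5.4)
  x^k = (0.0, 0.0), subgradient = b - a^T x = 14.0
  y^{k+1} = 1.4 + 0.05*14.0 = 2.1
Step 4: y^k = 2.1, reduced costs: (4.5, 2.6)
  x^k = (0.0, 0.0), subgradient = b - a^T x = 14.0
  y^{k+1} = 2.1 + 0.05*14.0 = 2.8
Dual objective at y_4 = 2.8: reduced costs (1.0, -0.2), box minimizer x = (0.0, 4.0)
g(y_4) = b*y + (c1 - a1*y)*x1 + (c2 - a2*y)*x2 = 14*2.8 + 1.0*0.0 + (-0.2)*4.0 = 39.2 + 0.0 - 0.8 = 38.4


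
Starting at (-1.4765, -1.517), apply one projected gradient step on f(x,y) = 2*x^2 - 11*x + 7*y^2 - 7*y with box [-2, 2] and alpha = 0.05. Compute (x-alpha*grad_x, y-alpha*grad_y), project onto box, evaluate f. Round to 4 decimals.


Step 1: Compute gradient at (-1.4765, -1.517).
grad_x = 2*2*-1.4765 - 11 = -16.906
grad_y = 2*7*-1.517 - 7 = -28.238
Step 2: Gradient step.
x_raw = -1.4765 - 0.05*-16.906 = -0.6312
y_raw = -1.517 - 0.05*-28.238 = -0.1051
Step 3: Project onto [-2, 2].
x_proj = clip(-0.6312) = -0.6312
y_proj = clip(-0.1051) = -0.1051
Step 4: Evaluate f.
f(-0.6312, -0.1051) = 8.553


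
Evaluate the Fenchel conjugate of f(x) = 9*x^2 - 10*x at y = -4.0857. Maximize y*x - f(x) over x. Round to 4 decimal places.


f*(y) = sup_x {y*x - a*x^2 - b*x} = sup_x {(y-b)*x - a*x^2}
FOC: (y - b) - 2a*x = 0 => x* = (y - b)/(2a)
x* = (-4.0857 + 10)/(2*9) = 0.3286
f*(-4.0857) = (y-b)^2/(4a) = (-4.0857 + 10)^2/(4*9)
= 34.9789/36 = 0.9716


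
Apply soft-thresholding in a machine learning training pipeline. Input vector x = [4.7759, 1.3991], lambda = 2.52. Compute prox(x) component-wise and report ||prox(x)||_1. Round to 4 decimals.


Soft-thresholding with lambda = 2.52:
prox(4.7759) = sign(4.7759)*max(|4.7759| - 2.52, 0) = 2.2559
prox(1.3991) = sign(1.3991)*max(|1.3991| - 2.52, 0) = 0.0
prox(x) = [2.2559, 0.0]
||prox(x)||_1 = 2.2559 + 0.0 = 2.2559


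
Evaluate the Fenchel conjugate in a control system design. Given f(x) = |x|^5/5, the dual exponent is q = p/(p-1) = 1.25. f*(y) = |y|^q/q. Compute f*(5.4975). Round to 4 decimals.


The conjugate exponent q satisfies 1/p + 1/q = 1.
p = 5, so q = 5/(5 - 1) = 1.25
|y|^q = 5.4975^1.25 = 8.418
f*(5.4975) = 8.418 / 1.25 = 6.7344


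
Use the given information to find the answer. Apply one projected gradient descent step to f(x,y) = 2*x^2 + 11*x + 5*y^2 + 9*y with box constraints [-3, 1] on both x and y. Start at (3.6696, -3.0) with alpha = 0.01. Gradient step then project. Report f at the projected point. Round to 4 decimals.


Step 1: Compute gradient at (3.6696, -3.0).
grad_x = 2*2*3.6696 + 11 = 25.6784
grad_y = 2*5*-3.0 + 9 = -21.0
Step 2: Gradient step.
x_raw = 3.6696 - 0.01*25.6784 = 3.4128
y_raw = -3.0 - 0.01*-21.0 = -2.79
Step 3: Project onto [-3, 1].
x_proj = clip(3.4128) = 1.0
y_proj = clip(-2.79) = -2.79
Step 4: Evaluate f.
f(1.0, -2.79) = 26.8105


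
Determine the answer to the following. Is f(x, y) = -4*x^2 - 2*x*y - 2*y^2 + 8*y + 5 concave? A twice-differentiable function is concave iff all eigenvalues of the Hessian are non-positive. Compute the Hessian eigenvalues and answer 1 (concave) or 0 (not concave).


The Hessian of f(x,y) = -4*x^2 - 2*x*y - 2*y^2 + 8*y + 5 is:
H = [[-8, -2], [-2, -4]]
Trace = -8 - 4 = -12
Determinant = -8*-4 - (-2)^2 = 28
Discriminant = (-12)^2 - 4*28 = 32.0
Eigenvalues: lambda_1 = -8.8284, lambda_2 = -3.1716
The function is concave.

1


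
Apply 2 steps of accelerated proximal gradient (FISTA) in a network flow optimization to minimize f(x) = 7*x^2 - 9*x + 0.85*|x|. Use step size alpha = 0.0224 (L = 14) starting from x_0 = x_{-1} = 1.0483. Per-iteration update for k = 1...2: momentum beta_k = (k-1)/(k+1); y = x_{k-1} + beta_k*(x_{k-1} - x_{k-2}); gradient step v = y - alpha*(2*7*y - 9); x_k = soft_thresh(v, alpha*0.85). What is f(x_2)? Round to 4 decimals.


FISTA on f(x) = 7*x^2 - 9*x + 0.85*|x|
L = 14, alpha = 0.0224
Iteration 1: beta = 0.0, y = 1.0483 + 0.0*(1.0483 - 1.0483) = 1.0483
  grad(y) = 5.6762, v = y - alpha*grad = 0.9212
  prox(v) = soft_thresh(0.9212, 0.019) = 0.9021
Iteration 2: beta = 0.3333, y = 0.9021 + 0.3333*(0.9021 - 1.0483) = 0.8534
  grad(y) = 2.9474, v = y - alpha*grad = 0.7874
  prox(v) = soft_thresh(0.7874, 0.019) = 0.7683
f(x_2) = 7*0.7683^2 - 9*0.7683 + 0.85*|0.7683| = -2.1296


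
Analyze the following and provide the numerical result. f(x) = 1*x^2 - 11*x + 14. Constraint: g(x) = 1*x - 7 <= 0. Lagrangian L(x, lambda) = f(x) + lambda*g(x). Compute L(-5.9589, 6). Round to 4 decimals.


Step 1: Evaluate f(x).
f(-5.9589) = 1*(-5.9589)^2 - 11*(-5.9589) + 14 = 115.0564
Step 2: Evaluate g(x).
g(-5.9589) = 1*-5.9589 - 7 = -12.9589
Step 3: Compute Lagrangian.
L = 115.0564 + 6*-12.9589 = 37.303


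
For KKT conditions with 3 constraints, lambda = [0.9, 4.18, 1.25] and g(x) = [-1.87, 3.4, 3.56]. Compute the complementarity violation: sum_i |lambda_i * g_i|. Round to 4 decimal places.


KKT complementary slackness check:
lambda_1 * g_1 = 0.9 * -1.87 = -1.683
lambda_2 * g_2 = 4.18 * 3.4 = 14.212
lambda_3 * g_3 = 1.25 * 3.56 = 4.45
Total violation = 1.683 + 14.212 + 4.45 = 20.345


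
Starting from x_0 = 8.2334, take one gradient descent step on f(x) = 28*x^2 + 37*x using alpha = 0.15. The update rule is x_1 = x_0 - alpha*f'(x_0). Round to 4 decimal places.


We compute the gradient at x_0 and apply the update.
f'(x) = 56*x + 37
f'(8.2334) = 56*8.2334 + 37 = 498.0704
x_1 = 8.2334 - 0.15*498.0704 = -66.4772


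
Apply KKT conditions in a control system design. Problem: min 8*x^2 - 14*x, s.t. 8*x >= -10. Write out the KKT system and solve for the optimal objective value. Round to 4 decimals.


Step 1: Try lambda = 0 (constraint inactive).
Stationarity: 2*8*x - 14 = 0
x* = 14/(2*8) = 0.875
Check constraint: 8*0.875 = 7.0 >= -10 -- satisfied.
Step 2: Compute optimal value.
f(x*) = 8*0.875^2 - 14*0.875 = -6.125


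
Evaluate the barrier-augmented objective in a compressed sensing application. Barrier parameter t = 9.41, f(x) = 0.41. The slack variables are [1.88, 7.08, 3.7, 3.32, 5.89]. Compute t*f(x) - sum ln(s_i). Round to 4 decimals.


Step 1: Compute log-barrier.
ln values: [0.6313, 1.9573, 1.3083, 1.2, 1.7733]
phi = -(0.6313 + 1.9573 + 1.3083 + 1.2 + 1.7733) = -6.8701
Step 2: Compute augmented objective.
t*f(x) = 9.41*0.41 = 3.8581
Total = 3.8581 - 6.8701 = -3.012


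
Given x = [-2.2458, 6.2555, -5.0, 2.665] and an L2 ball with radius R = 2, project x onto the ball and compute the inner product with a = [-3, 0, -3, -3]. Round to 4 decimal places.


Step 1: Compute ||x|| (intermediates to 6 decimals).
||x|| = sqrt((-2.2458)^2 + 6.2555^2 + (-5.0)^2 + 2.665^2) = 8.733678
Step 2: Project.
Since ||x|| > R, scale = R/||x|| = 2/8.733678 = 0.228999, proj(x) = scale * x
proj(x) = [-0.514286, 1.432503, -1.144995, 0.610282]
Step 3: Dot product.
a^T * proj(x) = -3*(-0.514286) + 0*1.432503 - 3*(-1.144995) - 3*0.610282 = 3.147


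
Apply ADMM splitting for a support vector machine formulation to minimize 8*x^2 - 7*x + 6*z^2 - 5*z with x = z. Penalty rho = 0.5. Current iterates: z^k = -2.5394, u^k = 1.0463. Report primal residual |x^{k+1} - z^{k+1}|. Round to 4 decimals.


ADMM iteration with rho = 0.5, z^k = -2.5394, u^k = 1.0463
Step 1: x-update.
Minimize 8*x^2 - 7*x + (0.5/2)*(x + 2.5394 + 1.0463)^2
FOC: (2*8 + 0.5)*x = 7 + 0.5*(-2.5394 - 1.0463)
x^{k+1} = 0.3156
Step 2: z-update.
Minimize 6*z^2 - 5*z + (0.5/2)*(0.3156 - z + 1.0463)^2
FOC: (2*6 + 0.5)*z = 5 + 0.5*(0.3156 + 1.0463)
z^{k+1} = 0.4545
Step 3: u-update.
u^{k+1} = 1.0463 + 0.3156 - 0.4545 = 0.9074
Step 4: Primal residual = |0.3156 - 0.4545| = 0.1389


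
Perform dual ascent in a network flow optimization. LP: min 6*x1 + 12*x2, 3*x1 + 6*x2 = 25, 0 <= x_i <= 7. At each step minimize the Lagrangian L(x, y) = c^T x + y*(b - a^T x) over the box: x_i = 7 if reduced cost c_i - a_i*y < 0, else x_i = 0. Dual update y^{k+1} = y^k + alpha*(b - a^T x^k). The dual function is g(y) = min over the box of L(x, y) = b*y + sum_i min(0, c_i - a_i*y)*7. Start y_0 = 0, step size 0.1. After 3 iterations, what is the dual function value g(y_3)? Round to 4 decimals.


Dual ascent for LP: min 6*x1 + 12*x2, 3*x1 + 6*x2 = 25, 0 <= x_i <= 7
Step 1: y^k = 0.0, reduced costs: (6.0, 12.0)
  x^k = (0.0, 0.0), subgradient = b - a^T x = 25.0
  y^{k+1} = 0.0 + 0.1*25.0 = 2.5
Step 2: y^k = 2.5, reduced costs: (-1.5, -3.0)
  x^k = (7.0, 7.0), subgradient = b - a^T x = -38.0
  y^{k+1} = 2.5 + 0.1*-38.0 = -1.3
Step 3: y^k = -1.3, reduced costs: (9.9, 19.8)
  x^k = (0.0, 0.0), subgradient = b - a^T x = 25.0
  y^{k+1} = -1.3 + 0.1*25.0 = 1.2
Dual objective at y_3 = 1.2: reduced costs (2.4, 4.8), box minimizer x = (0.0, 0.0)
g(y_3) = b*y + (c1 - a1*y)*x1 + (c2 - a2*y)*x2 = 25*1.2 + 2.4*0.0 + 4.8*0.0 = 30.0 + 0.0 + 0.0 = 30.0
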